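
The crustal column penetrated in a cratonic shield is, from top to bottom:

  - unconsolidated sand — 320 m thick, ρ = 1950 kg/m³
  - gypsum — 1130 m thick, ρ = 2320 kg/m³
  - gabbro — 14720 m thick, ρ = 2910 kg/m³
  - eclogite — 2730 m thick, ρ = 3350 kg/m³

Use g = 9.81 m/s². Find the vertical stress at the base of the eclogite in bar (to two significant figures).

unconsolidated sand: 1950 kg/m³ × 9.81 m/s² × 320 m = 6.121×10^6 Pa = 61.21 bar
gypsum: 2320 kg/m³ × 9.81 m/s² × 1130 m = 2.572×10^7 Pa = 257.2 bar
gabbro: 2910 kg/m³ × 9.81 m/s² × 14720 m = 4.202×10^8 Pa = 4202 bar
eclogite: 3350 kg/m³ × 9.81 m/s² × 2730 m = 8.972×10^7 Pa = 897.2 bar
Total = 61.21 + 257.2 + 4202 + 897.2 = 5417.7 bar

5400 bar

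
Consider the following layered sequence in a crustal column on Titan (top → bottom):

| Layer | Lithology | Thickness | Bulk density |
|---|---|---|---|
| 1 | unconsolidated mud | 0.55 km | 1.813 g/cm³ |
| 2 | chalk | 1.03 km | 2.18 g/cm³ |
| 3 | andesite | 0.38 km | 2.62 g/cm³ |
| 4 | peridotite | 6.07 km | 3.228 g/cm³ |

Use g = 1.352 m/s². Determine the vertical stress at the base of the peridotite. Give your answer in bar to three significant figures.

322 bar

unconsolidated mud: 1813 kg/m³ × 1.352 m/s² × 550 m = 1.348×10^6 Pa = 13.48 bar
chalk: 2180 kg/m³ × 1.352 m/s² × 1030 m = 3.036×10^6 Pa = 30.36 bar
andesite: 2620 kg/m³ × 1.352 m/s² × 380 m = 1.346×10^6 Pa = 13.46 bar
peridotite: 3228 kg/m³ × 1.352 m/s² × 6070 m = 2.649×10^7 Pa = 264.9 bar
Total = 13.48 + 30.36 + 13.46 + 264.9 = 322.21 bar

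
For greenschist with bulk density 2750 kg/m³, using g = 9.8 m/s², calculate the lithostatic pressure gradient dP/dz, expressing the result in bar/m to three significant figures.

dP/dz = ρg = 2750 kg/m³ × 9.8 m/s² = 26950 Pa/m
= 26950 Pa/m × (1 bar/m / 1.0000×10^5 Pa/m) = 0.26950 bar/m

0.270 bar/m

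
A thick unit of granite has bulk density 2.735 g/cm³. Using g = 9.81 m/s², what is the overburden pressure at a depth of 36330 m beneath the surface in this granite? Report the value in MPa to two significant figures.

granite: 2735 kg/m³ × 9.81 m/s² × 36330 m = 9.747×10^8 Pa = 974.7 MPa

970 MPa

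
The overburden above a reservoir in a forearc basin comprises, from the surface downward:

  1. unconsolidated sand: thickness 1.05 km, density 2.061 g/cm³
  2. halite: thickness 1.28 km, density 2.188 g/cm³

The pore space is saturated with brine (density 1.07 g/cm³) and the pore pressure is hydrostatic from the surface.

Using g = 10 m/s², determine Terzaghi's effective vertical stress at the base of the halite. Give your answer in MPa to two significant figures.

Overburden (lithostatic) stress σ_v:
unconsolidated sand: 2061 kg/m³ × 10 m/s² × 1050 m = 2.164×10^7 Pa = 21.64 MPa
halite: 2188 kg/m³ × 10 m/s² × 1280 m = 2.801×10^7 Pa = 28.01 MPa
Total = 21.64 + 28.01 = 49.647 MPa
Pore pressure P_p = 1070 kg/m³ × 10 m/s² × 2330 m = 2.493×10^7 Pa = 24.93 MPa
Effective stress σ' = σ_v − P_p = 49.65 − 24.93 = 24.716 MPa

25 MPa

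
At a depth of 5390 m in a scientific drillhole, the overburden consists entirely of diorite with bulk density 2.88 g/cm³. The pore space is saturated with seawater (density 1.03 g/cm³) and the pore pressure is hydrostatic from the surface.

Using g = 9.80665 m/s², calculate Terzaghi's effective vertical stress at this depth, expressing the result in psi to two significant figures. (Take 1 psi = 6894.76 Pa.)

14000 psi

Overburden (lithostatic) stress σ_v:
diorite: 2880 kg/m³ × 9.80665 m/s² × 5390 m = 1.522×10^8 Pa = 152.2 MPa
Pore pressure P_p = 1030 kg/m³ × 9.80665 m/s² × 5390 m = 5.444×10^7 Pa = 54.44 MPa
Effective stress σ' = σ_v − P_p = 152.2 − 54.44 = 97.787 MPa = 14183 psi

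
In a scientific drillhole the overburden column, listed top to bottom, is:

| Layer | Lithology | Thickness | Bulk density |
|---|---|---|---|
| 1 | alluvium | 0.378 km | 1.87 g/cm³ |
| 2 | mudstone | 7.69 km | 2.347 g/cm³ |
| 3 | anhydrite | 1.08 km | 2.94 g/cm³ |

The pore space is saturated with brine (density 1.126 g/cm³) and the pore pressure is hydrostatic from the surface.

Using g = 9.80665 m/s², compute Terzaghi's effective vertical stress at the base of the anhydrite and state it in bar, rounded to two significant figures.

Overburden (lithostatic) stress σ_v:
alluvium: 1870 kg/m³ × 9.80665 m/s² × 378 m = 6.932×10^6 Pa = 6.932 MPa
mudstone: 2347 kg/m³ × 9.80665 m/s² × 7690 m = 1.770×10^8 Pa = 177.0 MPa
anhydrite: 2940 kg/m³ × 9.80665 m/s² × 1080 m = 3.114×10^7 Pa = 31.14 MPa
Total = 6.932 + 177.0 + 31.14 = 215.06 MPa
Pore pressure P_p = 1126 kg/m³ × 9.80665 m/s² × 9148 m = 1.010×10^8 Pa = 101.0 MPa
Effective stress σ' = σ_v − P_p = 215.1 − 101.0 = 114.05 MPa = 1140.5 bar

1100 bar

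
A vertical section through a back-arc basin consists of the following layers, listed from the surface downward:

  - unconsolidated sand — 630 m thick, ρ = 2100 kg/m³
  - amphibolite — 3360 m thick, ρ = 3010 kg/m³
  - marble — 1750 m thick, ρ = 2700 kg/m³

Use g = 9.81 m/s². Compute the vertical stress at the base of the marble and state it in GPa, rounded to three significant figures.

unconsolidated sand: 2100 kg/m³ × 9.81 m/s² × 630 m = 1.298×10^7 Pa = 0.01298 GPa
amphibolite: 3010 kg/m³ × 9.81 m/s² × 3360 m = 9.921×10^7 Pa = 0.09921 GPa
marble: 2700 kg/m³ × 9.81 m/s² × 1750 m = 4.635×10^7 Pa = 0.04635 GPa
Total = 0.01298 + 0.09921 + 0.04635 = 0.15855 GPa

0.159 GPa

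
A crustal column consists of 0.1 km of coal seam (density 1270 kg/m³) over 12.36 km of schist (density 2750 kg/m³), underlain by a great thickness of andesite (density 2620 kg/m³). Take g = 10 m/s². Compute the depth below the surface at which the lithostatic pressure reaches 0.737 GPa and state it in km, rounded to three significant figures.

27.6 km

Pressure at base of upper layers: 1270×10×100 + 2750×10×12360 = 3.412×10^8 Pa = 0.3412 GPa
Remaining pressure to be supplied by andesite: 7.370×10^8 − 3.412×10^8 = 3.958×10^8 Pa
Additional depth in andesite = 3.958×10^8 Pa / (2620 kg/m³ × 10 m/s²) = 15108 m
Total depth = 12460 m + 15108 m = 27568 m
= 27.568 km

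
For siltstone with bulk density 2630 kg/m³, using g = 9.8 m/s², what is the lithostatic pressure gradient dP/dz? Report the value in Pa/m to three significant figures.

dP/dz = ρg = 2630 kg/m³ × 9.8 m/s² = 25774 Pa/m

25800 Pa/m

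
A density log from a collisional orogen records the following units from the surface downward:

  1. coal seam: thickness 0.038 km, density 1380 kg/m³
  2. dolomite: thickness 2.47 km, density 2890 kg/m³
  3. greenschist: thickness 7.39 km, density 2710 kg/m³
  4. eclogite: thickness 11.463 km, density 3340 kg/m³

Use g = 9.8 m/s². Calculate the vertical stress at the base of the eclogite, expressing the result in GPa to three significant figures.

0.642 GPa

coal seam: 1380 kg/m³ × 9.8 m/s² × 38 m = 5.139×10^5 Pa = 5.139×10^-4 GPa
dolomite: 2890 kg/m³ × 9.8 m/s² × 2470 m = 6.996×10^7 Pa = 0.06996 GPa
greenschist: 2710 kg/m³ × 9.8 m/s² × 7390 m = 1.963×10^8 Pa = 0.1963 GPa
eclogite: 3340 kg/m³ × 9.8 m/s² × 11463 m = 3.752×10^8 Pa = 0.3752 GPa
Total = 5.139×10^-4 + 0.06996 + 0.1963 + 0.3752 = 0.64194 GPa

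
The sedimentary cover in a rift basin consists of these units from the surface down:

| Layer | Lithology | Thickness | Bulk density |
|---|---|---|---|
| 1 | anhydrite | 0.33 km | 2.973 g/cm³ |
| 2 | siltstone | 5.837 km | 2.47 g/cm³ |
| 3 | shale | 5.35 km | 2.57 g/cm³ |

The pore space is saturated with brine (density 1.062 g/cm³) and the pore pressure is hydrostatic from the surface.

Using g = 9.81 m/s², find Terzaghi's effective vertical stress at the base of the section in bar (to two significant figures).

1700 bar

Overburden (lithostatic) stress σ_v:
anhydrite: 2973 kg/m³ × 9.81 m/s² × 330 m = 9.624×10^6 Pa = 9.624 MPa
siltstone: 2470 kg/m³ × 9.81 m/s² × 5837 m = 1.414×10^8 Pa = 141.4 MPa
shale: 2570 kg/m³ × 9.81 m/s² × 5350 m = 1.349×10^8 Pa = 134.9 MPa
Total = 9.624 + 141.4 + 134.9 = 285.94 MPa
Pore pressure P_p = 1062 kg/m³ × 9.81 m/s² × 11517 m = 1.200×10^8 Pa = 120.0 MPa
Effective stress σ' = σ_v − P_p = 285.9 − 120.0 = 165.96 MPa = 1659.6 bar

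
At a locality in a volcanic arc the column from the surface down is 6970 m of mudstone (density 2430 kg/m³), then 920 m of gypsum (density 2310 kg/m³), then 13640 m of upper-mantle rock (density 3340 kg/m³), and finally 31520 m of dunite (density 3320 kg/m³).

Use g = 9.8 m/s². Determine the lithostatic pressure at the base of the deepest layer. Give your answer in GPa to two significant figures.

1.7 GPa

mudstone: 2430 kg/m³ × 9.8 m/s² × 6970 m = 1.660×10^8 Pa = 0.1660 GPa
gypsum: 2310 kg/m³ × 9.8 m/s² × 920 m = 2.083×10^7 Pa = 0.02083 GPa
upper-mantle rock: 3340 kg/m³ × 9.8 m/s² × 13640 m = 4.465×10^8 Pa = 0.4465 GPa
dunite: 3320 kg/m³ × 9.8 m/s² × 31520 m = 1.026×10^9 Pa = 1.026 GPa
Total = 0.1660 + 0.02083 + 0.4465 + 1.026 = 1.6588 GPa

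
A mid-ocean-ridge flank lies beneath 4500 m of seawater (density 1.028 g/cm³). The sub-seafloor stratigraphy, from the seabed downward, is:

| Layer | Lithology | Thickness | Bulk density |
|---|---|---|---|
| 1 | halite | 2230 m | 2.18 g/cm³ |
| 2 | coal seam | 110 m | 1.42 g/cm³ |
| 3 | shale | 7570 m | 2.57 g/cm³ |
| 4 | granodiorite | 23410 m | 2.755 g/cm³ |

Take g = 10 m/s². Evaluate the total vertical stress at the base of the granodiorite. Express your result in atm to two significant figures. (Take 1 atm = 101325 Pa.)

9200 atm

seawater: 1028 kg/m³ × 10 m/s² × 4500 m = 4.626×10^7 Pa = 456.6 atm
halite: 2180 kg/m³ × 10 m/s² × 2230 m = 4.861×10^7 Pa = 479.8 atm
coal seam: 1420 kg/m³ × 10 m/s² × 110 m = 1.562×10^6 Pa = 15.42 atm
shale: 2570 kg/m³ × 10 m/s² × 7570 m = 1.945×10^8 Pa = 1920 atm
granodiorite: 2755 kg/m³ × 10 m/s² × 23410 m = 6.449×10^8 Pa = 6365 atm
Total = 456.6 + 479.8 + 15.42 + 1920 + 6365 = 9236.9 atm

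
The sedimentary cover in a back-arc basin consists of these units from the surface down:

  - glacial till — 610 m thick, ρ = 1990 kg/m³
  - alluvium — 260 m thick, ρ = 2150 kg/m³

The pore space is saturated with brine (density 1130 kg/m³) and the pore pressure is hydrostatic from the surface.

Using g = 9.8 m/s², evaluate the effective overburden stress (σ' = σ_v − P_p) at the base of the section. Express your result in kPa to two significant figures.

7700 kPa

Overburden (lithostatic) stress σ_v:
glacial till: 1990 kg/m³ × 9.8 m/s² × 610 m = 1.190×10^7 Pa = 11.90 MPa
alluvium: 2150 kg/m³ × 9.8 m/s² × 260 m = 5.478×10^6 Pa = 5.478 MPa
Total = 11.90 + 5.478 = 17.374 MPa
Pore pressure P_p = 1130 kg/m³ × 9.8 m/s² × 870 m = 9.634×10^6 Pa = 9.634 MPa
Effective stress σ' = σ_v − P_p = 17.37 − 9.634 = 7.7400 MPa = 7740.0 kPa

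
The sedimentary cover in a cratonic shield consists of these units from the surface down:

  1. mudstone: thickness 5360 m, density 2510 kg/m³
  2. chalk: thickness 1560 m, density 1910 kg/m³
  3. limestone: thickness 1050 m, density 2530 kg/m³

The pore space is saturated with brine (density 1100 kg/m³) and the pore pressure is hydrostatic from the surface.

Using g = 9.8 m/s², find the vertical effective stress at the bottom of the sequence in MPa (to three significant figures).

101 MPa

Overburden (lithostatic) stress σ_v:
mudstone: 2510 kg/m³ × 9.8 m/s² × 5360 m = 1.318×10^8 Pa = 131.8 MPa
chalk: 1910 kg/m³ × 9.8 m/s² × 1560 m = 2.920×10^7 Pa = 29.20 MPa
limestone: 2530 kg/m³ × 9.8 m/s² × 1050 m = 2.603×10^7 Pa = 26.03 MPa
Total = 131.8 + 29.20 + 26.03 = 187.08 MPa
Pore pressure P_p = 1100 kg/m³ × 9.8 m/s² × 7970 m = 8.592×10^7 Pa = 85.92 MPa
Effective stress σ' = σ_v − P_p = 187.1 − 85.92 = 101.16 MPa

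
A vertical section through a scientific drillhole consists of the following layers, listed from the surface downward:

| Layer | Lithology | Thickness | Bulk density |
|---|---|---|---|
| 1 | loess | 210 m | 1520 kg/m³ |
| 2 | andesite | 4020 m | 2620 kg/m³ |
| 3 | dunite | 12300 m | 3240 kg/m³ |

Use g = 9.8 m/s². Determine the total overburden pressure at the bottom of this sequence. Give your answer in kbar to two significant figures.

loess: 1520 kg/m³ × 9.8 m/s² × 210 m = 3.128×10^6 Pa = 0.03128 kbar
andesite: 2620 kg/m³ × 9.8 m/s² × 4020 m = 1.032×10^8 Pa = 1.032 kbar
dunite: 3240 kg/m³ × 9.8 m/s² × 12300 m = 3.905×10^8 Pa = 3.905 kbar
Total = 0.03128 + 1.032 + 3.905 = 4.9690 kbar

5.0 kbar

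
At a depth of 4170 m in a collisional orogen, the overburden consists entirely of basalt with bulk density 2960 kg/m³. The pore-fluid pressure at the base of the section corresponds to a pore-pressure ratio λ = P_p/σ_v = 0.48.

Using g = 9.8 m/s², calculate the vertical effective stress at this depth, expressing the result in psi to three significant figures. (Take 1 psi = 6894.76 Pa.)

9120 psi

Overburden (lithostatic) stress σ_v:
basalt: 2960 kg/m³ × 9.8 m/s² × 4170 m = 1.210×10^8 Pa = 121.0 MPa
Pore pressure P_p = λ·σ_v = 0.48 × 121.0 MPa = 58.06 MPa
Effective stress σ' = σ_v − P_p = 121.0 − 58.06 = 62.901 MPa = 9123.0 psi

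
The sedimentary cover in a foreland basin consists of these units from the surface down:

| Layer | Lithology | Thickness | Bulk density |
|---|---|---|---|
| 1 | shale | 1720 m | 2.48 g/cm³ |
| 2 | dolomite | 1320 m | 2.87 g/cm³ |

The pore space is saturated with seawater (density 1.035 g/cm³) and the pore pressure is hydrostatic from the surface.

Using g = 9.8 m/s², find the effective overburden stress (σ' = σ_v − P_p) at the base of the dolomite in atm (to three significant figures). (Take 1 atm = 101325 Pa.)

475 atm

Overburden (lithostatic) stress σ_v:
shale: 2480 kg/m³ × 9.8 m/s² × 1720 m = 4.180×10^7 Pa = 41.80 MPa
dolomite: 2870 kg/m³ × 9.8 m/s² × 1320 m = 3.713×10^7 Pa = 37.13 MPa
Total = 41.80 + 37.13 = 78.929 MPa
Pore pressure P_p = 1035 kg/m³ × 9.8 m/s² × 3040 m = 3.083×10^7 Pa = 30.83 MPa
Effective stress σ' = σ_v − P_p = 78.93 − 30.83 = 48.094 MPa = 474.66 atm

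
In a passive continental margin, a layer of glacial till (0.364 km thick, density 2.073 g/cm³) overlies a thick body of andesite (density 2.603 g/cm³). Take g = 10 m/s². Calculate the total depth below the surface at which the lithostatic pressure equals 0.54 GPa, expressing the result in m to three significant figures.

20800 m

Pressure at base of upper layers: 2073×10×364 = 7.546×10^6 Pa = 7.546×10^-3 GPa
Remaining pressure to be supplied by andesite: 5.400×10^8 − 7.546×10^6 = 5.325×10^8 Pa
Additional depth in andesite = 5.325×10^8 Pa / (2603 kg/m³ × 10 m/s²) = 20455 m
Total depth = 364 m + 20455 m = 20819 m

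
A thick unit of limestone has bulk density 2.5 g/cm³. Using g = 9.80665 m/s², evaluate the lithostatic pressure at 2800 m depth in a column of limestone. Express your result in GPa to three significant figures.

0.0686 GPa

limestone: 2500 kg/m³ × 9.80665 m/s² × 2800 m = 6.865×10^7 Pa = 0.06865 GPa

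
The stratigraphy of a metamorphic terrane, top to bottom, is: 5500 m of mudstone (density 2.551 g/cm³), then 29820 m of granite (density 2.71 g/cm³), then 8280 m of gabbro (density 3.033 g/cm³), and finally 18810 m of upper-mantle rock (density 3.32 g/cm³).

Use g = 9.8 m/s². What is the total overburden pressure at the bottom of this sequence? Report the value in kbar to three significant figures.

mudstone: 2551 kg/m³ × 9.8 m/s² × 5500 m = 1.375×10^8 Pa = 1.375 kbar
granite: 2710 kg/m³ × 9.8 m/s² × 29820 m = 7.920×10^8 Pa = 7.920 kbar
gabbro: 3033 kg/m³ × 9.8 m/s² × 8280 m = 2.461×10^8 Pa = 2.461 kbar
upper-mantle rock: 3320 kg/m³ × 9.8 m/s² × 18810 m = 6.120×10^8 Pa = 6.120 kbar
Total = 1.375 + 7.920 + 2.461 + 6.120 = 17.876 kbar

17.9 kbar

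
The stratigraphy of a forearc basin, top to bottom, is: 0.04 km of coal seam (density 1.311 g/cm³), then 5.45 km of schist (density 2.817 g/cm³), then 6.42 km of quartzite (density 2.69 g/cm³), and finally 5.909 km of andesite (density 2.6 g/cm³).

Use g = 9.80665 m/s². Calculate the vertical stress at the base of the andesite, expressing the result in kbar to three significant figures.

4.71 kbar

coal seam: 1311 kg/m³ × 9.80665 m/s² × 40 m = 5.143×10^5 Pa = 5.143×10^-3 kbar
schist: 2817 kg/m³ × 9.80665 m/s² × 5450 m = 1.506×10^8 Pa = 1.506 kbar
quartzite: 2690 kg/m³ × 9.80665 m/s² × 6420 m = 1.694×10^8 Pa = 1.694 kbar
andesite: 2600 kg/m³ × 9.80665 m/s² × 5909 m = 1.507×10^8 Pa = 1.507 kbar
Total = 5.143×10^-3 + 1.506 + 1.694 + 1.507 = 4.7109 kbar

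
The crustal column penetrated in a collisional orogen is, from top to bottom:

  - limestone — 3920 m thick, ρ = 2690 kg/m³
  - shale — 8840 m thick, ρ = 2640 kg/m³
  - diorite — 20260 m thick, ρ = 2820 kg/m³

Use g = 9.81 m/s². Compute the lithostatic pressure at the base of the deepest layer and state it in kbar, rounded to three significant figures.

8.93 kbar

limestone: 2690 kg/m³ × 9.81 m/s² × 3920 m = 1.034×10^8 Pa = 1.034 kbar
shale: 2640 kg/m³ × 9.81 m/s² × 8840 m = 2.289×10^8 Pa = 2.289 kbar
diorite: 2820 kg/m³ × 9.81 m/s² × 20260 m = 5.605×10^8 Pa = 5.605 kbar
Total = 1.034 + 2.289 + 5.605 = 8.9286 kbar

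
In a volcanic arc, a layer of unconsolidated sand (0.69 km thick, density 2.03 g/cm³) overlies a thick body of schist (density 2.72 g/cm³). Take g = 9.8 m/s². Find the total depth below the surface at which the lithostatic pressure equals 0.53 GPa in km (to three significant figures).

Pressure at base of upper layers: 2030×9.8×690 = 1.373×10^7 Pa = 0.01373 GPa
Remaining pressure to be supplied by schist: 5.300×10^8 − 1.373×10^7 = 5.163×10^8 Pa
Additional depth in schist = 5.163×10^8 Pa / (2720 kg/m³ × 9.8 m/s²) = 19368 m
Total depth = 690 m + 19368 m = 20058 m
= 20.058 km

20.1 km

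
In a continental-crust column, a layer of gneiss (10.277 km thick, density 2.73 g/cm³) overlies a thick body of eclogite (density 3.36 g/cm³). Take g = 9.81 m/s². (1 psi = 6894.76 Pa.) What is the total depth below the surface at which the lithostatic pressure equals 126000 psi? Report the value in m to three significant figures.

Pressure at base of upper layers: 2730×9.81×10277 = 2.752×10^8 Pa = 39919 psi
Remaining pressure to be supplied by eclogite: 8.687×10^8 − 2.752×10^8 = 5.935×10^8 Pa
Additional depth in eclogite = 5.935×10^8 Pa / (3360 kg/m³ × 9.81 m/s²) = 18006 m
Total depth = 10277 m + 18006 m = 28283 m

28300 m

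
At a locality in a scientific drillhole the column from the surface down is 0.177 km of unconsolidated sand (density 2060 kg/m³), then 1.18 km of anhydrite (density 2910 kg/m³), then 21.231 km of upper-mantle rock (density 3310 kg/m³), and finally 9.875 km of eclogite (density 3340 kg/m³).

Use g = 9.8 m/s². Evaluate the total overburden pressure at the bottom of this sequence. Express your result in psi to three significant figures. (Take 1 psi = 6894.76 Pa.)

152000 psi

unconsolidated sand: 2060 kg/m³ × 9.8 m/s² × 177 m = 3.573×10^6 Pa = 518.3 psi
anhydrite: 2910 kg/m³ × 9.8 m/s² × 1180 m = 3.365×10^7 Pa = 4881 psi
upper-mantle rock: 3310 kg/m³ × 9.8 m/s² × 21231 m = 6.887×10^8 Pa = 99886 psi
eclogite: 3340 kg/m³ × 9.8 m/s² × 9875 m = 3.232×10^8 Pa = 46880 psi
Total = 518.3 + 4881 + 99886 + 46880 = 1.5217×10^5 psi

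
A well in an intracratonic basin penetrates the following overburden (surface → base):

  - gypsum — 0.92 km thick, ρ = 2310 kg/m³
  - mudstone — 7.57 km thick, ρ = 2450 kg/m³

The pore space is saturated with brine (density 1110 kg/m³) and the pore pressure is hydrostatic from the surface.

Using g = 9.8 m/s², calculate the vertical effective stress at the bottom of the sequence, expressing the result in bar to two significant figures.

Overburden (lithostatic) stress σ_v:
gypsum: 2310 kg/m³ × 9.8 m/s² × 920 m = 2.083×10^7 Pa = 20.83 MPa
mudstone: 2450 kg/m³ × 9.8 m/s² × 7570 m = 1.818×10^8 Pa = 181.8 MPa
Total = 20.83 + 181.8 = 202.58 MPa
Pore pressure P_p = 1110 kg/m³ × 9.8 m/s² × 8490 m = 9.235×10^7 Pa = 92.35 MPa
Effective stress σ' = σ_v − P_p = 202.6 − 92.35 = 110.23 MPa = 1102.3 bar

1100 bar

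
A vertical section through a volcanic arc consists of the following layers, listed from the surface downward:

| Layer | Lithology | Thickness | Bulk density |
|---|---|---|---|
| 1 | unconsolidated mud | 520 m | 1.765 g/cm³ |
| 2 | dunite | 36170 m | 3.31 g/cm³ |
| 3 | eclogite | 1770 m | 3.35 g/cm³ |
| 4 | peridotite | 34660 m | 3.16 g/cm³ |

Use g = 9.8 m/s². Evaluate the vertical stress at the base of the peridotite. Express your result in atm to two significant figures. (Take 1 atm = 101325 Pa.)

unconsolidated mud: 1765 kg/m³ × 9.8 m/s² × 520 m = 8.994×10^6 Pa = 88.77 atm
dunite: 3310 kg/m³ × 9.8 m/s² × 36170 m = 1.173×10^9 Pa = 11579 atm
eclogite: 3350 kg/m³ × 9.8 m/s² × 1770 m = 5.811×10^7 Pa = 573.5 atm
peridotite: 3160 kg/m³ × 9.8 m/s² × 34660 m = 1.073×10^9 Pa = 10593 atm
Total = 88.77 + 11579 + 573.5 + 10593 = 22835 atm

23000 atm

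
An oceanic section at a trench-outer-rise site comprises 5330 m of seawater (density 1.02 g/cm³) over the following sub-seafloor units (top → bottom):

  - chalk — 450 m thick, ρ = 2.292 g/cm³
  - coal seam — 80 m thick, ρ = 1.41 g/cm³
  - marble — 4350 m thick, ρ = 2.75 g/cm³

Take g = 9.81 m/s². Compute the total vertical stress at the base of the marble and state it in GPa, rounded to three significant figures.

0.182 GPa

seawater: 1020 kg/m³ × 9.81 m/s² × 5330 m = 5.333×10^7 Pa = 0.05333 GPa
chalk: 2292 kg/m³ × 9.81 m/s² × 450 m = 1.012×10^7 Pa = 0.01012 GPa
coal seam: 1410 kg/m³ × 9.81 m/s² × 80 m = 1.107×10^6 Pa = 1.107×10^-3 GPa
marble: 2750 kg/m³ × 9.81 m/s² × 4350 m = 1.174×10^8 Pa = 0.1174 GPa
Total = 0.05333 + 0.01012 + 1.107×10^-3 + 0.1174 = 0.18191 GPa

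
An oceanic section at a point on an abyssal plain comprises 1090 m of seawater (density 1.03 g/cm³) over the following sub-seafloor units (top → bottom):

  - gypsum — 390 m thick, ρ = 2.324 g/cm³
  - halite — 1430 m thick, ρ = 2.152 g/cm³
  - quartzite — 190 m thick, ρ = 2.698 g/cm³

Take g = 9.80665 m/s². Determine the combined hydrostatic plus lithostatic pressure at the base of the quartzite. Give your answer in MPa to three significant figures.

seawater: 1030 kg/m³ × 9.80665 m/s² × 1090 m = 1.101×10^7 Pa = 11.01 MPa
gypsum: 2324 kg/m³ × 9.80665 m/s² × 390 m = 8.888×10^6 Pa = 8.888 MPa
halite: 2152 kg/m³ × 9.80665 m/s² × 1430 m = 3.018×10^7 Pa = 30.18 MPa
quartzite: 2698 kg/m³ × 9.80665 m/s² × 190 m = 5.027×10^6 Pa = 5.027 MPa
Total = 11.01 + 8.888 + 30.18 + 5.027 = 55.104 MPa

55.1 MPa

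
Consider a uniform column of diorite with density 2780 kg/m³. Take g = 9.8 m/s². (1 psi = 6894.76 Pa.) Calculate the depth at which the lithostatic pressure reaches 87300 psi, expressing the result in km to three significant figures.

22.1 km

h = P/(ρg) = 87300 psi / (2780 kg/m³ × 9.8 m/s²) = 6.019×10^8 Pa / 27244 Pa/m = 22093 m
= 22.093 km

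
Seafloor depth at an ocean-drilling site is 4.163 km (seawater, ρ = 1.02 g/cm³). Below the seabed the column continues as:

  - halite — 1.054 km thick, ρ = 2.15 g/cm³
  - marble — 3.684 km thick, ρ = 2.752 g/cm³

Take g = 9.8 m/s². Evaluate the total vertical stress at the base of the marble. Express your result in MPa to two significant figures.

160 MPa

seawater: 1020 kg/m³ × 9.8 m/s² × 4163 m = 4.161×10^7 Pa = 41.61 MPa
halite: 2150 kg/m³ × 9.8 m/s² × 1054 m = 2.221×10^7 Pa = 22.21 MPa
marble: 2752 kg/m³ × 9.8 m/s² × 3684 m = 9.936×10^7 Pa = 99.36 MPa
Total = 41.61 + 22.21 + 99.36 = 163.18 MPa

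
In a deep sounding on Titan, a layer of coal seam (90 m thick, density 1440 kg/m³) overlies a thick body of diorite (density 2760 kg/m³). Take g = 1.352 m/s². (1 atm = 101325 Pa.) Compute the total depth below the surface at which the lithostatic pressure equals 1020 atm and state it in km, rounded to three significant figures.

Pressure at base of upper layers: 1440×1.352×90 = 1.752×10^5 Pa = 1.729 atm
Remaining pressure to be supplied by diorite: 1.034×10^8 − 1.752×10^5 = 1.032×10^8 Pa
Additional depth in diorite = 1.032×10^8 Pa / (2760 kg/m³ × 1.352 m/s²) = 27650 m
Total depth = 90 m + 27650 m = 27740 m
= 27.740 km

27.7 km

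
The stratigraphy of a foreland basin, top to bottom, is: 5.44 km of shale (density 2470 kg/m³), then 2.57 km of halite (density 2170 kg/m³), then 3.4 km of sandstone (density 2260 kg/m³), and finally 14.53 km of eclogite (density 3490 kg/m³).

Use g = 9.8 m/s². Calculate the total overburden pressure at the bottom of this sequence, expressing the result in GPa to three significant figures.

shale: 2470 kg/m³ × 9.8 m/s² × 5440 m = 1.317×10^8 Pa = 0.1317 GPa
halite: 2170 kg/m³ × 9.8 m/s² × 2570 m = 5.465×10^7 Pa = 0.05465 GPa
sandstone: 2260 kg/m³ × 9.8 m/s² × 3400 m = 7.530×10^7 Pa = 0.07530 GPa
eclogite: 3490 kg/m³ × 9.8 m/s² × 14530 m = 4.970×10^8 Pa = 0.4970 GPa
Total = 0.1317 + 0.05465 + 0.07530 + 0.4970 = 0.75859 GPa

0.759 GPa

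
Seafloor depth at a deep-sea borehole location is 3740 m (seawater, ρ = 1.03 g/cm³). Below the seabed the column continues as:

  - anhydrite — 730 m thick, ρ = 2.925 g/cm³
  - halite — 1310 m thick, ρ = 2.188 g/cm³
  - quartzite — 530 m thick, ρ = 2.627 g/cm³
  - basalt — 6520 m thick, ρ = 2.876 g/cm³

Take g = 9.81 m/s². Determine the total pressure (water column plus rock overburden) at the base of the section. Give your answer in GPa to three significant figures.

0.284 GPa

seawater: 1030 kg/m³ × 9.81 m/s² × 3740 m = 3.779×10^7 Pa = 0.03779 GPa
anhydrite: 2925 kg/m³ × 9.81 m/s² × 730 m = 2.095×10^7 Pa = 0.02095 GPa
halite: 2188 kg/m³ × 9.81 m/s² × 1310 m = 2.812×10^7 Pa = 0.02812 GPa
quartzite: 2627 kg/m³ × 9.81 m/s² × 530 m = 1.366×10^7 Pa = 0.01366 GPa
basalt: 2876 kg/m³ × 9.81 m/s² × 6520 m = 1.840×10^8 Pa = 0.1840 GPa
Total = 0.03779 + 0.02095 + 0.02812 + 0.01366 + 0.1840 = 0.28447 GPa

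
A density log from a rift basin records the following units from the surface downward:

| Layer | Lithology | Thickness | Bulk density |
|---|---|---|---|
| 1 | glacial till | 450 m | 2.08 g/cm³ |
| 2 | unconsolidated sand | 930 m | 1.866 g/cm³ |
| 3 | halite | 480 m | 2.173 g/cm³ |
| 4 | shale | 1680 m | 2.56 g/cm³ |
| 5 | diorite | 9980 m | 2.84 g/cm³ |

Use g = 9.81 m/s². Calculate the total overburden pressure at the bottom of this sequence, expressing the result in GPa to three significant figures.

0.357 GPa

glacial till: 2080 kg/m³ × 9.81 m/s² × 450 m = 9.182×10^6 Pa = 9.182×10^-3 GPa
unconsolidated sand: 1866 kg/m³ × 9.81 m/s² × 930 m = 1.702×10^7 Pa = 0.01702 GPa
halite: 2173 kg/m³ × 9.81 m/s² × 480 m = 1.023×10^7 Pa = 0.01023 GPa
shale: 2560 kg/m³ × 9.81 m/s² × 1680 m = 4.219×10^7 Pa = 0.04219 GPa
diorite: 2840 kg/m³ × 9.81 m/s² × 9980 m = 2.780×10^8 Pa = 0.2780 GPa
Total = 9.182×10^-3 + 0.01702 + 0.01023 + 0.04219 + 0.2780 = 0.35668 GPa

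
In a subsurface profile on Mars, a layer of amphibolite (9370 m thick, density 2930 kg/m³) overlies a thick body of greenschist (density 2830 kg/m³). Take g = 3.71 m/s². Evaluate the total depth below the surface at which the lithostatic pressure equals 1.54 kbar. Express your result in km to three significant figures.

14.3 km

Pressure at base of upper layers: 2930×3.71×9370 = 1.019×10^8 Pa = 1.019 kbar
Remaining pressure to be supplied by greenschist: 1.540×10^8 − 1.019×10^8 = 5.215×10^7 Pa
Additional depth in greenschist = 5.215×10^7 Pa / (2830 kg/m³ × 3.71 m/s²) = 4966.5 m
Total depth = 9370 m + 4966.5 m = 14337 m
= 14.337 km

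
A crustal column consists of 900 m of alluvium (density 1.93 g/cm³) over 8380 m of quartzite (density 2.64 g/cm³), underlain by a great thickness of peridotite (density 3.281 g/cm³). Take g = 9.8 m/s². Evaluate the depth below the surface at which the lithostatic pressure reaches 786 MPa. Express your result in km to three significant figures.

Pressure at base of upper layers: 1930×9.8×900 + 2640×9.8×8380 = 2.338×10^8 Pa = 233.8 MPa
Remaining pressure to be supplied by peridotite: 7.860×10^8 − 2.338×10^8 = 5.522×10^8 Pa
Additional depth in peridotite = 5.522×10^8 Pa / (3281 kg/m³ × 9.8 m/s²) = 17173 m
Total depth = 9280 m + 17173 m = 26453 m
= 26.453 km

26.5 km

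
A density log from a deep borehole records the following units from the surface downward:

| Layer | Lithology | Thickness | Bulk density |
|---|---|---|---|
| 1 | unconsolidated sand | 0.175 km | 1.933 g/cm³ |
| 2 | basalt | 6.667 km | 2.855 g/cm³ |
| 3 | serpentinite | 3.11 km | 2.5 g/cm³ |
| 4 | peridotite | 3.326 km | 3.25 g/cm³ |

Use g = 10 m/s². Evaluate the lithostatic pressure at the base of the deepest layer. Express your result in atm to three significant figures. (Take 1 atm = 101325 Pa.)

3750 atm

unconsolidated sand: 1933 kg/m³ × 10 m/s² × 175 m = 3.383×10^6 Pa = 33.39 atm
basalt: 2855 kg/m³ × 10 m/s² × 6667 m = 1.903×10^8 Pa = 1879 atm
serpentinite: 2500 kg/m³ × 10 m/s² × 3110 m = 7.775×10^7 Pa = 767.3 atm
peridotite: 3250 kg/m³ × 10 m/s² × 3326 m = 1.081×10^8 Pa = 1067 atm
Total = 33.39 + 1879 + 767.3 + 1067 = 3746.1 atm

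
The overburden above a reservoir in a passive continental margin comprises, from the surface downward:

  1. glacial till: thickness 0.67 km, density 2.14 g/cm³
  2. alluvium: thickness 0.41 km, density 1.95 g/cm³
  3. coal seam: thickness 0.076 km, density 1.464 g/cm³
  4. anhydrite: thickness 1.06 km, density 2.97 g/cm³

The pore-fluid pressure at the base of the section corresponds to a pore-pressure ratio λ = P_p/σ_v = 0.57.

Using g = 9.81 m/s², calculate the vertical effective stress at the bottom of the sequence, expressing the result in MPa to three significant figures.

23.2 MPa

Overburden (lithostatic) stress σ_v:
glacial till: 2140 kg/m³ × 9.81 m/s² × 670 m = 1.407×10^7 Pa = 14.07 MPa
alluvium: 1950 kg/m³ × 9.81 m/s² × 410 m = 7.843×10^6 Pa = 7.843 MPa
coal seam: 1464 kg/m³ × 9.81 m/s² × 76 m = 1.091×10^6 Pa = 1.091 MPa
anhydrite: 2970 kg/m³ × 9.81 m/s² × 1060 m = 3.088×10^7 Pa = 30.88 MPa
Total = 14.07 + 7.843 + 1.091 + 30.88 = 53.884 MPa
Pore pressure P_p = λ·σ_v = 0.57 × 53.88 MPa = 30.71 MPa
Effective stress σ' = σ_v − P_p = 53.88 − 30.71 = 23.170 MPa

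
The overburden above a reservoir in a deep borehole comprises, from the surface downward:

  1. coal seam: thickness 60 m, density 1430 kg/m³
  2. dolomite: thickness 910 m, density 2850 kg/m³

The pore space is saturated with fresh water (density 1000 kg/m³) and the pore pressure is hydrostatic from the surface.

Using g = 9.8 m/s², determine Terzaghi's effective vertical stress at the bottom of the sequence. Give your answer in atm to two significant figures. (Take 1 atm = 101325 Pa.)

170 atm

Overburden (lithostatic) stress σ_v:
coal seam: 1430 kg/m³ × 9.8 m/s² × 60 m = 8.408×10^5 Pa = 0.8408 MPa
dolomite: 2850 kg/m³ × 9.8 m/s² × 910 m = 2.542×10^7 Pa = 25.42 MPa
Total = 0.8408 + 25.42 = 26.257 MPa
Pore pressure P_p = 1000 kg/m³ × 9.8 m/s² × 970 m = 9.506×10^6 Pa = 9.506 MPa
Effective stress σ' = σ_v − P_p = 26.26 − 9.506 = 16.751 MPa = 165.32 atm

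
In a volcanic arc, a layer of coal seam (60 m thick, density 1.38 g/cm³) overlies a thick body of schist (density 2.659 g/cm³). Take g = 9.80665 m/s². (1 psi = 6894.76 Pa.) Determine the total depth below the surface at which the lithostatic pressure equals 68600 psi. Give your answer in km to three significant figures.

18.2 km

Pressure at base of upper layers: 1380×9.80665×60 = 8.120×10^5 Pa = 117.8 psi
Remaining pressure to be supplied by schist: 4.730×10^8 − 8.120×10^5 = 4.722×10^8 Pa
Additional depth in schist = 4.722×10^8 Pa / (2659 kg/m³ × 9.80665 m/s²) = 18107 m
Total depth = 60 m + 18107 m = 18167 m
= 18.167 km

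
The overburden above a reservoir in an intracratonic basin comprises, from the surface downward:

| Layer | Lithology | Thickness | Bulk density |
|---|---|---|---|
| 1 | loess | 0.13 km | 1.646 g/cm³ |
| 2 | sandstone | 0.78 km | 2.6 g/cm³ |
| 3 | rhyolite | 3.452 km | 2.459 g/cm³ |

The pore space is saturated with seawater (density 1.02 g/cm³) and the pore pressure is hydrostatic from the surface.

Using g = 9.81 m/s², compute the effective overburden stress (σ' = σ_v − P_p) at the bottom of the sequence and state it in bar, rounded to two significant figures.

620 bar

Overburden (lithostatic) stress σ_v:
loess: 1646 kg/m³ × 9.81 m/s² × 130 m = 2.099×10^6 Pa = 2.099 MPa
sandstone: 2600 kg/m³ × 9.81 m/s² × 780 m = 1.989×10^7 Pa = 19.89 MPa
rhyolite: 2459 kg/m³ × 9.81 m/s² × 3452 m = 8.327×10^7 Pa = 83.27 MPa
Total = 2.099 + 19.89 + 83.27 = 105.27 MPa
Pore pressure P_p = 1020 kg/m³ × 9.81 m/s² × 4362 m = 4.365×10^7 Pa = 43.65 MPa
Effective stress σ' = σ_v − P_p = 105.3 − 43.65 = 61.619 MPa = 616.19 bar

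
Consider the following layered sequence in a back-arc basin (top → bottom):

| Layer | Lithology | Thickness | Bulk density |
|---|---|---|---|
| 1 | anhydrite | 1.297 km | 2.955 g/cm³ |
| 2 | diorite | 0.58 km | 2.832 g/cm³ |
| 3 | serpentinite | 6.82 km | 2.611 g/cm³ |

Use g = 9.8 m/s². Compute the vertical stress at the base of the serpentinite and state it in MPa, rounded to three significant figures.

anhydrite: 2955 kg/m³ × 9.8 m/s² × 1297 m = 3.756×10^7 Pa = 37.56 MPa
diorite: 2832 kg/m³ × 9.8 m/s² × 580 m = 1.610×10^7 Pa = 16.10 MPa
serpentinite: 2611 kg/m³ × 9.8 m/s² × 6820 m = 1.745×10^8 Pa = 174.5 MPa
Total = 37.56 + 16.10 + 174.5 = 228.17 MPa

228 MPa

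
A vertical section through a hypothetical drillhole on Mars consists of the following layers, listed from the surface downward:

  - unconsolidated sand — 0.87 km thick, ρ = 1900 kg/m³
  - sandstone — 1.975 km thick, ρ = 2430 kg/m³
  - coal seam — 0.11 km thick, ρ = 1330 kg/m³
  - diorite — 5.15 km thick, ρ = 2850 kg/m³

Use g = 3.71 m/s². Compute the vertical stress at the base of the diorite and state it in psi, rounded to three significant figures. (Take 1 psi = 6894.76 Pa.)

unconsolidated sand: 1900 kg/m³ × 3.71 m/s² × 870 m = 6.133×10^6 Pa = 889.5 psi
sandstone: 2430 kg/m³ × 3.71 m/s² × 1975 m = 1.781×10^7 Pa = 2582 psi
coal seam: 1330 kg/m³ × 3.71 m/s² × 110 m = 5.428×10^5 Pa = 78.72 psi
diorite: 2850 kg/m³ × 3.71 m/s² × 5150 m = 5.445×10^7 Pa = 7898 psi
Total = 889.5 + 2582 + 78.72 + 7898 = 11448 psi

11400 psi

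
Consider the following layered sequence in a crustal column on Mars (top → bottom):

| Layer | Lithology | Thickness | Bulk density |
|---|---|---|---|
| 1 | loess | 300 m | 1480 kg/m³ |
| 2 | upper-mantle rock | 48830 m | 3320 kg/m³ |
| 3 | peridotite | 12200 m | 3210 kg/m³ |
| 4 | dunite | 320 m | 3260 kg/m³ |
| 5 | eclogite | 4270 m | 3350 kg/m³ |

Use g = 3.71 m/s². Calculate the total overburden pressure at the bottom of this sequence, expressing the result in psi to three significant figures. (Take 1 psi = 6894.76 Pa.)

loess: 1480 kg/m³ × 3.71 m/s² × 300 m = 1.647×10^6 Pa = 238.9 psi
upper-mantle rock: 3320 kg/m³ × 3.71 m/s² × 48830 m = 6.014×10^8 Pa = 87233 psi
peridotite: 3210 kg/m³ × 3.71 m/s² × 12200 m = 1.453×10^8 Pa = 21073 psi
dunite: 3260 kg/m³ × 3.71 m/s² × 320 m = 3.870×10^6 Pa = 561.3 psi
eclogite: 3350 kg/m³ × 3.71 m/s² × 4270 m = 5.307×10^7 Pa = 7697 psi
Total = 238.9 + 87233 + 21073 + 561.3 + 7697 = 1.1680×10^5 psi

117000 psi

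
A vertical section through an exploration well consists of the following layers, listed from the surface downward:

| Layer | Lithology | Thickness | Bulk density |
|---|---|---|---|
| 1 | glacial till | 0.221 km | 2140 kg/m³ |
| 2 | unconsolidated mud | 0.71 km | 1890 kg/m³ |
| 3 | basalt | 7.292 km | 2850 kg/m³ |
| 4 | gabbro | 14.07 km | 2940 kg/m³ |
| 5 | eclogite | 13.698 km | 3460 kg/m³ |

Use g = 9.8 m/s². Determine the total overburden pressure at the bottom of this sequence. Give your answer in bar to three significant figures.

glacial till: 2140 kg/m³ × 9.8 m/s² × 221 m = 4.635×10^6 Pa = 46.35 bar
unconsolidated mud: 1890 kg/m³ × 9.8 m/s² × 710 m = 1.315×10^7 Pa = 131.5 bar
basalt: 2850 kg/m³ × 9.8 m/s² × 7292 m = 2.037×10^8 Pa = 2037 bar
gabbro: 2940 kg/m³ × 9.8 m/s² × 14070 m = 4.054×10^8 Pa = 4054 bar
eclogite: 3460 kg/m³ × 9.8 m/s² × 13698 m = 4.645×10^8 Pa = 4645 bar
Total = 46.35 + 131.5 + 2037 + 4054 + 4645 = 10913 bar

10900 bar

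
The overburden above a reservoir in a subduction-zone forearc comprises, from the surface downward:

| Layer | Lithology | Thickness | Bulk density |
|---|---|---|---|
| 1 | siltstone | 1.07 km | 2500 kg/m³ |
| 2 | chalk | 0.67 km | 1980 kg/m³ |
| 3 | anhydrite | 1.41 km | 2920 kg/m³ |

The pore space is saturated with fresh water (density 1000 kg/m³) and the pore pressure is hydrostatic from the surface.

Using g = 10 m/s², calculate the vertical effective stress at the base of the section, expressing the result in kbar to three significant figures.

Overburden (lithostatic) stress σ_v:
siltstone: 2500 kg/m³ × 10 m/s² × 1070 m = 2.675×10^7 Pa = 26.75 MPa
chalk: 1980 kg/m³ × 10 m/s² × 670 m = 1.327×10^7 Pa = 13.27 MPa
anhydrite: 2920 kg/m³ × 10 m/s² × 1410 m = 4.117×10^7 Pa = 41.17 MPa
Total = 26.75 + 13.27 + 41.17 = 81.188 MPa
Pore pressure P_p = 1000 kg/m³ × 10 m/s² × 3150 m = 3.150×10^7 Pa = 31.50 MPa
Effective stress σ' = σ_v − P_p = 81.19 − 31.50 = 49.688 MPa = 0.49688 kbar

0.497 kbar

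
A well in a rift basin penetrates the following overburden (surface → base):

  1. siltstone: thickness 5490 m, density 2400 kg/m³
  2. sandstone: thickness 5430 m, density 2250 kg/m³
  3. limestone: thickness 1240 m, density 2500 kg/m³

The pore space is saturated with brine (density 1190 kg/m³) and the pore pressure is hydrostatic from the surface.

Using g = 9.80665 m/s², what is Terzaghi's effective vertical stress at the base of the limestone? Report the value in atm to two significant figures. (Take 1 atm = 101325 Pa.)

1400 atm

Overburden (lithostatic) stress σ_v:
siltstone: 2400 kg/m³ × 9.80665 m/s² × 5490 m = 1.292×10^8 Pa = 129.2 MPa
sandstone: 2250 kg/m³ × 9.80665 m/s² × 5430 m = 1.198×10^8 Pa = 119.8 MPa
limestone: 2500 kg/m³ × 9.80665 m/s² × 1240 m = 3.040×10^7 Pa = 30.40 MPa
Total = 129.2 + 119.8 + 30.40 = 279.43 MPa
Pore pressure P_p = 1190 kg/m³ × 9.80665 m/s² × 12160 m = 1.419×10^8 Pa = 141.9 MPa
Effective stress σ' = σ_v − P_p = 279.4 − 141.9 = 137.52 MPa = 1357.2 atm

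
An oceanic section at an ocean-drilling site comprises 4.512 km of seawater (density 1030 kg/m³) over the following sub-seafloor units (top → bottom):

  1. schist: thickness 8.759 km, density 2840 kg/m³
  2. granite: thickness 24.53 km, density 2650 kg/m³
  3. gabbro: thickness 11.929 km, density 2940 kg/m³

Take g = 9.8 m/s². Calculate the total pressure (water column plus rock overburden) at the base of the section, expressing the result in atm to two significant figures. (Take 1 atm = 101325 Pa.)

13000 atm

seawater: 1030 kg/m³ × 9.8 m/s² × 4512 m = 4.554×10^7 Pa = 449.5 atm
schist: 2840 kg/m³ × 9.8 m/s² × 8759 m = 2.438×10^8 Pa = 2406 atm
granite: 2650 kg/m³ × 9.8 m/s² × 24530 m = 6.370×10^8 Pa = 6287 atm
gabbro: 2940 kg/m³ × 9.8 m/s² × 11929 m = 3.437×10^8 Pa = 3392 atm
Total = 449.5 + 2406 + 6287 + 3392 = 12535 atm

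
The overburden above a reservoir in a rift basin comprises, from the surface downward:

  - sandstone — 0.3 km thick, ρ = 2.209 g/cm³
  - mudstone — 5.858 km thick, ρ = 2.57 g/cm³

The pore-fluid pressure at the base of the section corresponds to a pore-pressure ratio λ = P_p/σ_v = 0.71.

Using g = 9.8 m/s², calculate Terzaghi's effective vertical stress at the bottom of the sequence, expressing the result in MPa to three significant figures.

44.7 MPa

Overburden (lithostatic) stress σ_v:
sandstone: 2209 kg/m³ × 9.8 m/s² × 300 m = 6.494×10^6 Pa = 6.494 MPa
mudstone: 2570 kg/m³ × 9.8 m/s² × 5858 m = 1.475×10^8 Pa = 147.5 MPa
Total = 6.494 + 147.5 = 154.03 MPa
Pore pressure P_p = λ·σ_v = 0.71 × 154.0 MPa = 109.4 MPa
Effective stress σ' = σ_v − P_p = 154.0 − 109.4 = 44.670 MPa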